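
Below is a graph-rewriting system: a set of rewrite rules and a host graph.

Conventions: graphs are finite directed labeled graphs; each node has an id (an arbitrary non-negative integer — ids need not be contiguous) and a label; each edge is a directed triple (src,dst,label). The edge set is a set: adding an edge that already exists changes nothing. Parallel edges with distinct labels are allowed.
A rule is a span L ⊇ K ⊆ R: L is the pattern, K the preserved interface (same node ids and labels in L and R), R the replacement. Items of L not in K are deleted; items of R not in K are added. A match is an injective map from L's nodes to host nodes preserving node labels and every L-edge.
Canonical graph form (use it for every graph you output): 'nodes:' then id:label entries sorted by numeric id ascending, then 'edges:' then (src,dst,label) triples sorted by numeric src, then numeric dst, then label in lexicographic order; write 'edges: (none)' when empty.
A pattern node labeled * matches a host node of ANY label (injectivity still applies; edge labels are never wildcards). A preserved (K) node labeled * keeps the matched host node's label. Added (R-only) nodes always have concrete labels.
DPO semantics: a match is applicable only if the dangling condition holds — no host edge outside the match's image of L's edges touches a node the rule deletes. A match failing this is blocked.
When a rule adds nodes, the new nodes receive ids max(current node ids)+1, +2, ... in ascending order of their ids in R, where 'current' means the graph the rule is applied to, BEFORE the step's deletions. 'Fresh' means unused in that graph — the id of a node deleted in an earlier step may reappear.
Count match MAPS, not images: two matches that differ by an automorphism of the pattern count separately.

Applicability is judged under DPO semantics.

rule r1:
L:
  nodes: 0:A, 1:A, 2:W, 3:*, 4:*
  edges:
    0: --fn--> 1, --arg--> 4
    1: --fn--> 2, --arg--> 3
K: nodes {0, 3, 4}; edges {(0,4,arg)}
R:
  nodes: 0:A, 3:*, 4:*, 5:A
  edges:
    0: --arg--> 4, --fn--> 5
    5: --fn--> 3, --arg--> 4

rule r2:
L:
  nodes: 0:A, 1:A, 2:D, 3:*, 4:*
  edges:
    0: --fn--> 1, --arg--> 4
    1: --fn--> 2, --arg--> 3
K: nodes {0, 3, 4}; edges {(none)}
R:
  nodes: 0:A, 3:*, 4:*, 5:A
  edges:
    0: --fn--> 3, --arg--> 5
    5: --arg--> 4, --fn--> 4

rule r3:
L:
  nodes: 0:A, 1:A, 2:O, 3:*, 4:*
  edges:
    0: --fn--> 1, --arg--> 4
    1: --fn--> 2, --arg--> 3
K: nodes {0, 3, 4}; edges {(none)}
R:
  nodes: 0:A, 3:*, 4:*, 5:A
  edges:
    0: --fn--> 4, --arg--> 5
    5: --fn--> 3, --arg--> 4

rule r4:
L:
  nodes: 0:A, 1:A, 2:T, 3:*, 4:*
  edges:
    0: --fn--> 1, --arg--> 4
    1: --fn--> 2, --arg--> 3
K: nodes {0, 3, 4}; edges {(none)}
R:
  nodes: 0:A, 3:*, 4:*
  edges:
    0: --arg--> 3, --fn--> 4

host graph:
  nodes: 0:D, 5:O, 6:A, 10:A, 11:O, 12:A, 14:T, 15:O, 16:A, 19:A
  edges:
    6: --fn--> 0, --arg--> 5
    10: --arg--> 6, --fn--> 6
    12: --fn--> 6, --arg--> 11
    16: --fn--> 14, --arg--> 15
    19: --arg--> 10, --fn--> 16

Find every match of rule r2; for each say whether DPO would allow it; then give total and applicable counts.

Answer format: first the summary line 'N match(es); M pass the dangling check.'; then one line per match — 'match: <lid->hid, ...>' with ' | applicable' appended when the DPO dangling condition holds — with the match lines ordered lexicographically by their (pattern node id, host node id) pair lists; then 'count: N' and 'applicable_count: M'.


1 match(es); 0 pass the dangling check.
match: 0->12, 1->6, 2->0, 3->5, 4->11
count: 1
applicable_count: 0


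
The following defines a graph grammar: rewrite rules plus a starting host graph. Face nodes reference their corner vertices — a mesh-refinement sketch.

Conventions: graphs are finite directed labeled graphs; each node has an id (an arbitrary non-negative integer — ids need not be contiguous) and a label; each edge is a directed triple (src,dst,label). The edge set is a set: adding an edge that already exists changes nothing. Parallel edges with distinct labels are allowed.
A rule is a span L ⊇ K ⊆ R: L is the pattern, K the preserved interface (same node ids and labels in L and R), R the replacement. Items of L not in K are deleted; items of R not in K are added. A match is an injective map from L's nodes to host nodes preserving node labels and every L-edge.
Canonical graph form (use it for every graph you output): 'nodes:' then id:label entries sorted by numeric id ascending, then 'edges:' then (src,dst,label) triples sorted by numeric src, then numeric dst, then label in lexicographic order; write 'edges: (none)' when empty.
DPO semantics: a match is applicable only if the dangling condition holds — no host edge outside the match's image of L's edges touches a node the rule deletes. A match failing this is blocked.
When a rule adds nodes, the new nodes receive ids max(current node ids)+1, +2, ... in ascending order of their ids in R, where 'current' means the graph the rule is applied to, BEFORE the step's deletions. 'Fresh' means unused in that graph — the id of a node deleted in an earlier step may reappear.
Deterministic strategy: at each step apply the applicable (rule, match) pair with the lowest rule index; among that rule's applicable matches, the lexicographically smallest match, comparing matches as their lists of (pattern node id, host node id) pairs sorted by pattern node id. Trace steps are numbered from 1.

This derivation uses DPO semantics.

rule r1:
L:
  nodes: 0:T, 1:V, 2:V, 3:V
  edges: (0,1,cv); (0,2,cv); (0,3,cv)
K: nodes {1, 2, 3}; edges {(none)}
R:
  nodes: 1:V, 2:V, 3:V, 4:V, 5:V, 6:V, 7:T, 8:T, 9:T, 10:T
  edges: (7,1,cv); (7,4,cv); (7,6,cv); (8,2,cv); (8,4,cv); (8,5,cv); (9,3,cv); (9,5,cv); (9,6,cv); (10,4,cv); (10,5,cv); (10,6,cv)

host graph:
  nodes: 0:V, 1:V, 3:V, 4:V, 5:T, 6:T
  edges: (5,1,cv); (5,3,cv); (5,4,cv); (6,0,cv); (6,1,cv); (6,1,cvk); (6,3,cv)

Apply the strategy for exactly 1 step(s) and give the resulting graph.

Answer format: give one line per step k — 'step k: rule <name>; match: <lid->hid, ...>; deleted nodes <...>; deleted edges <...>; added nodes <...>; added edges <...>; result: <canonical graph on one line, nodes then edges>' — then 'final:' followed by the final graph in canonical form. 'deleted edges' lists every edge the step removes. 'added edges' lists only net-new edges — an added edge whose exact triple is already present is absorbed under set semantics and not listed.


step 1: rule r1; match: 0->5, 1->1, 2->3, 3->4; deleted nodes 5; deleted edges (5,1,cv); (5,3,cv); (5,4,cv); added nodes 7, 8, 9, 10, 11, 12, 13; added edges (10,1,cv); (10,7,cv); (10,9,cv); (11,3,cv); (11,7,cv); (11,8,cv); (12,4,cv); (12,8,cv); (12,9,cv); (13,7,cv); (13,8,cv); (13,9,cv); result: nodes: 0:V, 1:V, 3:V, 4:V, 6:T, 7:V, 8:V, 9:V, 10:T, 11:T, 12:T, 13:T edges: (6,0,cv); (6,1,cv); (6,1,cvk); (6,3,cv); (10,1,cv); (10,7,cv); (10,9,cv); (11,3,cv); (11,7,cv); (11,8,cv); (12,4,cv); (12,8,cv); (12,9,cv); (13,7,cv); (13,8,cv); (13,9,cv)
final:
nodes: 0:V, 1:V, 3:V, 4:V, 6:T, 7:V, 8:V, 9:V, 10:T, 11:T, 12:T, 13:T
edges: (6,0,cv); (6,1,cv); (6,1,cvk); (6,3,cv); (10,1,cv); (10,7,cv); (10,9,cv); (11,3,cv); (11,7,cv); (11,8,cv); (12,4,cv); (12,8,cv); (12,9,cv); (13,7,cv); (13,8,cv); (13,9,cv)


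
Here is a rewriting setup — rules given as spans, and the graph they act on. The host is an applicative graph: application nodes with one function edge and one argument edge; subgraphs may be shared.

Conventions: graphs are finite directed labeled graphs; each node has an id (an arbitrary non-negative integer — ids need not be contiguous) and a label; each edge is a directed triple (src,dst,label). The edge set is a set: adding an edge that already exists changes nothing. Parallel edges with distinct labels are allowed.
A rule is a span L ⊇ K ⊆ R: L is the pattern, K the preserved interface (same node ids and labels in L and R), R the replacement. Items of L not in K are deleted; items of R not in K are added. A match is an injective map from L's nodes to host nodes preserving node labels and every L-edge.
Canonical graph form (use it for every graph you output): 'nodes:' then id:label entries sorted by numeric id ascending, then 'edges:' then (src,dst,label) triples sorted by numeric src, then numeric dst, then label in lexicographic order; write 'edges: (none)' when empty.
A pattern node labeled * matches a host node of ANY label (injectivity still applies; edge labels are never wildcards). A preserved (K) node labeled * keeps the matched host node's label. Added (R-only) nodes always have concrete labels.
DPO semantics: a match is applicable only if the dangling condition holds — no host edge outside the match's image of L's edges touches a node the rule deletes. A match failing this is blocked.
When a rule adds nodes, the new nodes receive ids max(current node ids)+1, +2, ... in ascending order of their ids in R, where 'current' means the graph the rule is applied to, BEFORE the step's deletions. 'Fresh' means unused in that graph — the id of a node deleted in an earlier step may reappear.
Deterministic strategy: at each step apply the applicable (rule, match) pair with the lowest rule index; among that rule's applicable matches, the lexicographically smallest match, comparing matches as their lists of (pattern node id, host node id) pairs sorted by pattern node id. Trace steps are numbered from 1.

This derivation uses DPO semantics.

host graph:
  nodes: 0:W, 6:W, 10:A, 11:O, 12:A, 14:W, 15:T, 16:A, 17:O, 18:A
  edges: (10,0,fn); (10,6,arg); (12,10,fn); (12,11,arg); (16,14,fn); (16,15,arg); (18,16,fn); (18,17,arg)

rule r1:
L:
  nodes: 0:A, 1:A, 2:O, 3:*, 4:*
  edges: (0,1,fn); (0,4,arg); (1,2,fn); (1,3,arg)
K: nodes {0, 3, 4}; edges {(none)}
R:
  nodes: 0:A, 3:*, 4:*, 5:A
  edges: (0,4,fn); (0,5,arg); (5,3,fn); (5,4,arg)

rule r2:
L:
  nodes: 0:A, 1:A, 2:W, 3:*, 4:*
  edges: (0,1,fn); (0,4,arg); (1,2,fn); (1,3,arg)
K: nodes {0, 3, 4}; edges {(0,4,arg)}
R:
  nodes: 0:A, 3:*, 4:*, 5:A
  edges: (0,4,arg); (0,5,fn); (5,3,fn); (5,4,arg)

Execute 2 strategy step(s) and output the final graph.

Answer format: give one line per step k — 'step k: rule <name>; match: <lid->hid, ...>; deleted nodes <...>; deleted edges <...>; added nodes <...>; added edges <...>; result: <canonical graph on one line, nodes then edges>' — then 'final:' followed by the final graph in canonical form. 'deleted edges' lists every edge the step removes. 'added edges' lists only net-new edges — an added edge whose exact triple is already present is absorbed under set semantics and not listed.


step 1: rule r2; match: 0->12, 1->10, 2->0, 3->6, 4->11; deleted nodes 0, 10; deleted edges (10,0,fn); (10,6,arg); (12,10,fn); added nodes 19; added edges (12,19,fn); (19,6,fn); (19,11,arg); result: nodes: 6:W, 11:O, 12:A, 14:W, 15:T, 16:A, 17:O, 18:A, 19:A edges: (12,11,arg); (12,19,fn); (16,14,fn); (16,15,arg); (18,16,fn); (18,17,arg); (19,6,fn); (19,11,arg)
step 2: rule r2; match: 0->18, 1->16, 2->14, 3->15, 4->17; deleted nodes 14, 16; deleted edges (16,14,fn); (16,15,arg); (18,16,fn); added nodes 20; added edges (18,20,fn); (20,15,fn); (20,17,arg); result: nodes: 6:W, 11:O, 12:A, 15:T, 17:O, 18:A, 19:A, 20:A edges: (12,11,arg); (12,19,fn); (18,17,arg); (18,20,fn); (19,6,fn); (19,11,arg); (20,15,fn); (20,17,arg)
final:
nodes: 6:W, 11:O, 12:A, 15:T, 17:O, 18:A, 19:A, 20:A
edges: (12,11,arg); (12,19,fn); (18,17,arg); (18,20,fn); (19,6,fn); (19,11,arg); (20,15,fn); (20,17,arg)


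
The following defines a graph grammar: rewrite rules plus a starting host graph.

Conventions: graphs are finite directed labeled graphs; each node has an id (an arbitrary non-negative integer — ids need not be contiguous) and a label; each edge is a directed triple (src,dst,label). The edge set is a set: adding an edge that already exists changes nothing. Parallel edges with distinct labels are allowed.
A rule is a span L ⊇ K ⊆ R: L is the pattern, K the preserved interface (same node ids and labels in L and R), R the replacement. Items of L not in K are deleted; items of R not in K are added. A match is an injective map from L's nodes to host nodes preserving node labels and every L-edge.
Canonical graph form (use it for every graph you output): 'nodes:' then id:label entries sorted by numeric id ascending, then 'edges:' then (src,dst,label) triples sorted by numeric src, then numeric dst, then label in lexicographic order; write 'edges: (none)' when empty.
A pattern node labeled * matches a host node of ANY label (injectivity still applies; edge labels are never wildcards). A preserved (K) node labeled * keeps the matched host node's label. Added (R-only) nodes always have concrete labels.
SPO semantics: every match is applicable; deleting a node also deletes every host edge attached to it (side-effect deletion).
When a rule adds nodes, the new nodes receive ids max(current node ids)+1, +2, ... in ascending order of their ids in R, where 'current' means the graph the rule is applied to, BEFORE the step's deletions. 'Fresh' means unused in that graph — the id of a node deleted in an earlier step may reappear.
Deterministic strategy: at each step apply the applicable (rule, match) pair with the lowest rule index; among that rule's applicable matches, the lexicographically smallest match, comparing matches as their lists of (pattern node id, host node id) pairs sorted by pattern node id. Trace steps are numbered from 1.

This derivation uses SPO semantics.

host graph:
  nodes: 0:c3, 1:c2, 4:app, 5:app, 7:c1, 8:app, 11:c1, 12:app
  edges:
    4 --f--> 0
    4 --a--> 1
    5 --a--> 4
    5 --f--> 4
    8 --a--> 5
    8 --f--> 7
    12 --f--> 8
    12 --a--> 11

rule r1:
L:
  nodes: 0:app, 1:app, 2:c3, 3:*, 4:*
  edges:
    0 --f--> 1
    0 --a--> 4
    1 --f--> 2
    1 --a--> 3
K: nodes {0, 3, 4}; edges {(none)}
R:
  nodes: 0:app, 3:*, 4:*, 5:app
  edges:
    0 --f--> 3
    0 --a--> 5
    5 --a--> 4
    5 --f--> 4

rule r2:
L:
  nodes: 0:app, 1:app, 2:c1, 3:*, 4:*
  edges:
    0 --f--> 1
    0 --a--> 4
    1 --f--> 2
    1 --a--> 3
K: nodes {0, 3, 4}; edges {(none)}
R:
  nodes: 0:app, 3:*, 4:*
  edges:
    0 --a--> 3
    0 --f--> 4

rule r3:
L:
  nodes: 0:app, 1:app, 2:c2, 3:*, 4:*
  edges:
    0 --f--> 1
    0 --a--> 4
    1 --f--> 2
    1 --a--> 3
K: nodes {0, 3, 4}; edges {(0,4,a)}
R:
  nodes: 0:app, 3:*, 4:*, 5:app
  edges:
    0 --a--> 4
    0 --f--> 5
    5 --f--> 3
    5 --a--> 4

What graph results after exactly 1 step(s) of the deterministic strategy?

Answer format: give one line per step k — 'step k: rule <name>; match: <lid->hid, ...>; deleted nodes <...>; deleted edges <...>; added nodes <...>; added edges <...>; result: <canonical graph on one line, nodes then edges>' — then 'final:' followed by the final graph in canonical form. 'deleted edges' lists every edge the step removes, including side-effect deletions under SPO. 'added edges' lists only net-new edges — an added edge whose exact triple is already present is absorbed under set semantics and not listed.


step 1: rule r2; match: 0->12, 1->8, 2->7, 3->5, 4->11; deleted nodes 7, 8; deleted edges (8,5,a); (8,7,f); (12,8,f); (12,11,a); added nodes (none); added edges (12,5,a); (12,11,f); result: nodes: 0:c3, 1:c2, 4:app, 5:app, 11:c1, 12:app edges: (4,0,f); (4,1,a); (5,4,a); (5,4,f); (12,5,a); (12,11,f)
final:
nodes: 0:c3, 1:c2, 4:app, 5:app, 11:c1, 12:app
edges: (4,0,f); (4,1,a); (5,4,a); (5,4,f); (12,5,a); (12,11,f)


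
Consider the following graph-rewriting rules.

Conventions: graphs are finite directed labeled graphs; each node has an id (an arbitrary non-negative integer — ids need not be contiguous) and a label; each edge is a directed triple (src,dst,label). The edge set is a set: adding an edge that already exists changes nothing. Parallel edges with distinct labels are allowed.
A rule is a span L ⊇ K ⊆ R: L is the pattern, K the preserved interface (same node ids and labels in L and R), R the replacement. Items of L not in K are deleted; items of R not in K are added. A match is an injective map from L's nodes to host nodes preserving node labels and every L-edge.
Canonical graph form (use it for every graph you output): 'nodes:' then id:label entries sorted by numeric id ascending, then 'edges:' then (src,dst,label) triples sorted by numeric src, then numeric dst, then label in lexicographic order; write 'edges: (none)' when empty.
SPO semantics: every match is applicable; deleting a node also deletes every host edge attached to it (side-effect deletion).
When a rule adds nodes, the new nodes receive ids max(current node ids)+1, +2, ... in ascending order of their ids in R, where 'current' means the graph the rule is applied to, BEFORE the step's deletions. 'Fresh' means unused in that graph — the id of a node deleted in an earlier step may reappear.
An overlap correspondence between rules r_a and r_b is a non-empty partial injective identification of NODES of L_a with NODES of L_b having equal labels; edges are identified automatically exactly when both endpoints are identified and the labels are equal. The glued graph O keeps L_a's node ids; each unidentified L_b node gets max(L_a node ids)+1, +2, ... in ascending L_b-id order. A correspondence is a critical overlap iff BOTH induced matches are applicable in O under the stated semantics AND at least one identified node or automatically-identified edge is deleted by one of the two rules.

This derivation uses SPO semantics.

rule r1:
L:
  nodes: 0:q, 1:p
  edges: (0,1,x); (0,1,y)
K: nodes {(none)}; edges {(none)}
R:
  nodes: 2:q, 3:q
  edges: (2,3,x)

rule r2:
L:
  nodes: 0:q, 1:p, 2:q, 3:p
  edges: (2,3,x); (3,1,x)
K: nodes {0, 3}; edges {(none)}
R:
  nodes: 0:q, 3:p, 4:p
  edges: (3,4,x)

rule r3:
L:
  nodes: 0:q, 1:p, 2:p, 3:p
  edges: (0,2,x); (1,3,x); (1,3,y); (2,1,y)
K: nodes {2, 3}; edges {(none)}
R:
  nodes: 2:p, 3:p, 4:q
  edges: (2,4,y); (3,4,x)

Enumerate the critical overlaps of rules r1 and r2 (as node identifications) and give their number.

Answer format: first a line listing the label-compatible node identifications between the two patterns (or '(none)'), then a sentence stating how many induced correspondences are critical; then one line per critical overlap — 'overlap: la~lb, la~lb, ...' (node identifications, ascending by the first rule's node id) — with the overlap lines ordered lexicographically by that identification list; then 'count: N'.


label-compatible node identifications between L(r1) and L(r2): 0~0, 0~2, 1~1, 1~3
8 of the induced correspondences are critical overlaps of r1 and r2.
overlap: 0~0
overlap: 0~0, 1~1
overlap: 0~0, 1~3
overlap: 0~2
overlap: 0~2, 1~1
overlap: 0~2, 1~3
overlap: 1~1
overlap: 1~3
count: 8


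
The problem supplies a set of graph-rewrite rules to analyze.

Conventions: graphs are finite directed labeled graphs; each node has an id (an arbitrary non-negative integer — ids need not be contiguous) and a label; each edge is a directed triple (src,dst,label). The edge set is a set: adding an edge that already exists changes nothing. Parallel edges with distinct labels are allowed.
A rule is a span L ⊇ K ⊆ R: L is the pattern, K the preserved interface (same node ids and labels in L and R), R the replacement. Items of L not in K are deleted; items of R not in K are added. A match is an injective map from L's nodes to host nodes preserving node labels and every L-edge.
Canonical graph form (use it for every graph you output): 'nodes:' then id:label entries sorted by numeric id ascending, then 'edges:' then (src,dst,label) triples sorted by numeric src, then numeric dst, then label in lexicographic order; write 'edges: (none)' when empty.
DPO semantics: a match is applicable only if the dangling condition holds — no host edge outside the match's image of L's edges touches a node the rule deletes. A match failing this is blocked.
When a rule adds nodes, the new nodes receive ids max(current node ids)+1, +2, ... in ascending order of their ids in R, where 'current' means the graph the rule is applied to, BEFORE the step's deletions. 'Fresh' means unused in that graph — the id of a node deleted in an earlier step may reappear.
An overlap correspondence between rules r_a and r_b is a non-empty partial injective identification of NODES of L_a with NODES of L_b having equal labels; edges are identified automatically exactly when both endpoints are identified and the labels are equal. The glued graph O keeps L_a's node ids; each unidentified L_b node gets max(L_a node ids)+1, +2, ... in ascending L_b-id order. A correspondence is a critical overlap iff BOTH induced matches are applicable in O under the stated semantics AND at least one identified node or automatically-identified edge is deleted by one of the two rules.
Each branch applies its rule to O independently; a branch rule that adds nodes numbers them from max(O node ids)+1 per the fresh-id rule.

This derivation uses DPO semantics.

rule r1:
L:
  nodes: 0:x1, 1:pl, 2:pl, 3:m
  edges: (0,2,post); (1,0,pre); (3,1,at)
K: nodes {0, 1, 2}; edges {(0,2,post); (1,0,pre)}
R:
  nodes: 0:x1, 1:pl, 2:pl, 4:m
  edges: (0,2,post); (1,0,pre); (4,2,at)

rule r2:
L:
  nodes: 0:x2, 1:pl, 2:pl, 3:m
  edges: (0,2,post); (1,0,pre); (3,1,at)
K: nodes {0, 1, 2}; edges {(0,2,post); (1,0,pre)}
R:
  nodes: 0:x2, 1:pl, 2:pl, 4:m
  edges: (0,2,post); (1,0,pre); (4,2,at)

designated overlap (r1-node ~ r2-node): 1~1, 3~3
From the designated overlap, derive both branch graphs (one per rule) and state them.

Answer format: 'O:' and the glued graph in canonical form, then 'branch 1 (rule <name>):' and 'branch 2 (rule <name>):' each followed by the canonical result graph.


O:
nodes: 0:x1, 1:pl, 2:pl, 3:m, 4:x2, 5:pl
edges: (0,2,post); (1,0,pre); (1,4,pre); (3,1,at); (4,5,post)
branch 1 (rule r1):
nodes: 0:x1, 1:pl, 2:pl, 4:x2, 5:pl, 6:m
edges: (0,2,post); (1,0,pre); (1,4,pre); (4,5,post); (6,2,at)
branch 2 (rule r2):
nodes: 0:x1, 1:pl, 2:pl, 4:x2, 5:pl, 6:m
edges: (0,2,post); (1,0,pre); (1,4,pre); (4,5,post); (6,5,at)


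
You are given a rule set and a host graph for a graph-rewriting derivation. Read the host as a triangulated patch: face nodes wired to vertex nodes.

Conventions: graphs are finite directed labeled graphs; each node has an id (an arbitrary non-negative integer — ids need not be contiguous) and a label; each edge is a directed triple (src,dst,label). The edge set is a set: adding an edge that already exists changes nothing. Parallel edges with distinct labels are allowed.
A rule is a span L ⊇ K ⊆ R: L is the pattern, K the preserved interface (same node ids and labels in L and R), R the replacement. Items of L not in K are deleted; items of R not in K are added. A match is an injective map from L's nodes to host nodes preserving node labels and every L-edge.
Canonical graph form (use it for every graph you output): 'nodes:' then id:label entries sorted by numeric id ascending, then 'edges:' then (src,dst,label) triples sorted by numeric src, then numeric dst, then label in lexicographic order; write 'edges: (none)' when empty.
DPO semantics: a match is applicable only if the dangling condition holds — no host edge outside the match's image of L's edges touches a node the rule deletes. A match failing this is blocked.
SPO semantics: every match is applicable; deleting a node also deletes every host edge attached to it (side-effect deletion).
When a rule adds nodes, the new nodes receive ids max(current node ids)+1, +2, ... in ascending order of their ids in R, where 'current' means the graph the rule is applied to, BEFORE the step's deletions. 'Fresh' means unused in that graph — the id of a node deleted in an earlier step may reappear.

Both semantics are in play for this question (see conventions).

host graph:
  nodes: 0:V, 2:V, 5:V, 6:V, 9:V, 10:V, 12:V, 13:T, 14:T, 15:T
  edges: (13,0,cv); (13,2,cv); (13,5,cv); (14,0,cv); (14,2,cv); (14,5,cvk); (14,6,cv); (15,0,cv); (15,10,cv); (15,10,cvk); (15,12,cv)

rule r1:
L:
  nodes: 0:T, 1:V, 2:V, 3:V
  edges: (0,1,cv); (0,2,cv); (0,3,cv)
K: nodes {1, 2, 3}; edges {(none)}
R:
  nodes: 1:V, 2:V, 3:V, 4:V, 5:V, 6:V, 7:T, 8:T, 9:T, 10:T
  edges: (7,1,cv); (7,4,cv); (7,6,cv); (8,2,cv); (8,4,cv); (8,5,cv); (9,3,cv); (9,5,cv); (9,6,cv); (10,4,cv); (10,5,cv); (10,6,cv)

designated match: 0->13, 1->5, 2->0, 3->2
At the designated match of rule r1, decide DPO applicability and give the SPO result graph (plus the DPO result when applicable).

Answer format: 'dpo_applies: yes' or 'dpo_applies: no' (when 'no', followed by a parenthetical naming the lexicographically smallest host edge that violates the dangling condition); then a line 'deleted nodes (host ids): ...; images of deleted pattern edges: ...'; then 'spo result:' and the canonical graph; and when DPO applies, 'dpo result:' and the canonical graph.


dpo_applies: yes
deleted nodes (host ids): 13; images of deleted pattern edges: (13,0,cv); (13,2,cv); (13,5,cv)
spo result:
nodes: 0:V, 2:V, 5:V, 6:V, 9:V, 10:V, 12:V, 14:T, 15:T, 16:V, 17:V, 18:V, 19:T, 20:T, 21:T, 22:T
edges: (14,0,cv); (14,2,cv); (14,5,cvk); (14,6,cv); (15,0,cv); (15,10,cv); (15,10,cvk); (15,12,cv); (19,5,cv); (19,16,cv); (19,18,cv); (20,0,cv); (20,16,cv); (20,17,cv); (21,2,cv); (21,17,cv); (21,18,cv); (22,16,cv); (22,17,cv); (22,18,cv)
dpo result:
nodes: 0:V, 2:V, 5:V, 6:V, 9:V, 10:V, 12:V, 14:T, 15:T, 16:V, 17:V, 18:V, 19:T, 20:T, 21:T, 22:T
edges: (14,0,cv); (14,2,cv); (14,5,cvk); (14,6,cv); (15,0,cv); (15,10,cv); (15,10,cvk); (15,12,cv); (19,5,cv); (19,16,cv); (19,18,cv); (20,0,cv); (20,16,cv); (20,17,cv); (21,2,cv); (21,17,cv); (21,18,cv); (22,16,cv); (22,17,cv); (22,18,cv)


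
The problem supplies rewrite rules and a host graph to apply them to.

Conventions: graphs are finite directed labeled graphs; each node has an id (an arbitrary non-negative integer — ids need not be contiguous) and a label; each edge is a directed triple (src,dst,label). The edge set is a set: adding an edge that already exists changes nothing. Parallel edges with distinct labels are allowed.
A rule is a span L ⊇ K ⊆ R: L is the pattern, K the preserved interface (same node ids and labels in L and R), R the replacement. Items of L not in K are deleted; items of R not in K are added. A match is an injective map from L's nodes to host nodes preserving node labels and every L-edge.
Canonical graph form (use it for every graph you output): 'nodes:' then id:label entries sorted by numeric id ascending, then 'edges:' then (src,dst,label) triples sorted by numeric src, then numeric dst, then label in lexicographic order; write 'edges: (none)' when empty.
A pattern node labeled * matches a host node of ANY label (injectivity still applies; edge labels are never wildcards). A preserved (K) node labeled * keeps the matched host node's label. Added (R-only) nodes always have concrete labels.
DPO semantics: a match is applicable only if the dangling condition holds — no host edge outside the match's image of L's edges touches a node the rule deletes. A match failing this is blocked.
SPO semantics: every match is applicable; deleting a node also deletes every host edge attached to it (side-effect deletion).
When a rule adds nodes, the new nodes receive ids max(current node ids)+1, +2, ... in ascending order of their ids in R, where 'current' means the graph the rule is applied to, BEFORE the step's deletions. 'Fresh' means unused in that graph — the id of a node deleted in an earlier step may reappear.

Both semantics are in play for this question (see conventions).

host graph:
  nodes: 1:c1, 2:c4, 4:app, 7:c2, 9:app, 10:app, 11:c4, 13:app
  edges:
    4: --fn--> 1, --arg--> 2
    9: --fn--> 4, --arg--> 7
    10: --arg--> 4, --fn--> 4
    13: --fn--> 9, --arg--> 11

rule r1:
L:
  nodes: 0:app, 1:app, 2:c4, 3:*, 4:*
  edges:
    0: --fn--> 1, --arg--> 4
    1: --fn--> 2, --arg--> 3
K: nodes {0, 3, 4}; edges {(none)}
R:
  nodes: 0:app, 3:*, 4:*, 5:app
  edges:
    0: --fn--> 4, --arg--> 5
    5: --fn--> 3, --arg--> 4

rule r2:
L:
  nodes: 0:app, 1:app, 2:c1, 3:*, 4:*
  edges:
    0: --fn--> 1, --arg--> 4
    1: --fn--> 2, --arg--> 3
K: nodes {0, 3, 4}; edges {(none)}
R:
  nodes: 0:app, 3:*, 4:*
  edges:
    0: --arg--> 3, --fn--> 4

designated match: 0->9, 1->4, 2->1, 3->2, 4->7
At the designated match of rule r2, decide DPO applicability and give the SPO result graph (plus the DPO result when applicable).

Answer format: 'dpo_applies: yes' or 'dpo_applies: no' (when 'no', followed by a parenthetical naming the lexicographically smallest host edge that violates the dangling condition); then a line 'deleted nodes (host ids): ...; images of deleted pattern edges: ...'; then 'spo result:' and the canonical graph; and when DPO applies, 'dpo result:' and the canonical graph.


dpo_applies: no
(the rule deletes node 4, which keeps host edge (10,4,arg) outside the match image — the dangling condition fails, DPO blocks; SPO proceeds and side-deletes such edges)
deleted nodes (host ids): 1, 4; images of deleted pattern edges: (4,1,fn); (4,2,arg); (9,4,fn); (9,7,arg)
spo result:
nodes: 2:c4, 7:c2, 9:app, 10:app, 11:c4, 13:app
edges: (9,2,arg); (9,7,fn); (13,9,fn); (13,11,arg)


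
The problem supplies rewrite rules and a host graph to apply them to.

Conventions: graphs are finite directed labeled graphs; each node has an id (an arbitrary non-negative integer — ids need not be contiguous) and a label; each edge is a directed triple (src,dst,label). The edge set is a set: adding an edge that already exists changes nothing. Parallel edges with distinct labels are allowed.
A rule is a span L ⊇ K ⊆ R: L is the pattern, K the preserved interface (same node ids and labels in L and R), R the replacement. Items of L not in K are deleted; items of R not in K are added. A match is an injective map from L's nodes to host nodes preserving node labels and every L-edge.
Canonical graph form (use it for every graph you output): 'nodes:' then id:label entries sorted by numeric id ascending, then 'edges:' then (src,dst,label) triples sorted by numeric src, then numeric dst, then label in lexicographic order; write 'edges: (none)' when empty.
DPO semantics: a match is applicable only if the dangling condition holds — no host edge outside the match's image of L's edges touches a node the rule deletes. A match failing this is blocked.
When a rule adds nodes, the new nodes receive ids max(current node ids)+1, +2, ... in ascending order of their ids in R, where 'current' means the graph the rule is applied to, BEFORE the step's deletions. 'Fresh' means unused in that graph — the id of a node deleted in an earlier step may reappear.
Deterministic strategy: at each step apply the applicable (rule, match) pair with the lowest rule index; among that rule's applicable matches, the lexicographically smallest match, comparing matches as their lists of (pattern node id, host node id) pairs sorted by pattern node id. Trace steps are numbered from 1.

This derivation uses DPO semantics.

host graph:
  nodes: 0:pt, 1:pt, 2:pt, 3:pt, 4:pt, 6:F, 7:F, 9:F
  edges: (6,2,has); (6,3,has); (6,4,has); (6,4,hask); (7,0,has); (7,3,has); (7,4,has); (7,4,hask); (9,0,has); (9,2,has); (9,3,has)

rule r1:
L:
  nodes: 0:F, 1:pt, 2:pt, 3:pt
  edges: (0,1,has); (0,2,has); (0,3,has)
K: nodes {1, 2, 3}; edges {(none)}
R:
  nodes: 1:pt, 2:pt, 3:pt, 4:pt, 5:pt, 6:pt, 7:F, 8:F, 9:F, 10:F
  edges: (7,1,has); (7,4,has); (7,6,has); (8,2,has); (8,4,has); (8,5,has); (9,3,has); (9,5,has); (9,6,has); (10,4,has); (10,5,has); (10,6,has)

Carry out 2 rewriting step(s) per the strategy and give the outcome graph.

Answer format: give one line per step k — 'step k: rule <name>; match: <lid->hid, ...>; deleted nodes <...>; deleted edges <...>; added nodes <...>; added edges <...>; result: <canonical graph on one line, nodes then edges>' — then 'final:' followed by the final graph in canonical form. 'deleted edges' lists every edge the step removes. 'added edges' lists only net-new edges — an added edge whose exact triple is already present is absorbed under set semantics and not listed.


step 1: rule r1; match: 0->9, 1->0, 2->2, 3->3; deleted nodes 9; deleted edges (9,0,has); (9,2,has); (9,3,has); added nodes 10, 11, 12, 13, 14, 15, 16; added edges (13,0,has); (13,10,has); (13,12,has); (14,2,has); (14,10,has); (14,11,has); (15,3,has); (15,11,has); (15,12,has); (16,10,has); (16,11,has); (16,12,has); result: nodes: 0:pt, 1:pt, 2:pt, 3:pt, 4:pt, 6:F, 7:F, 10:pt, 11:pt, 12:pt, 13:F, 14:F, 15:F, 16:F edges: (6,2,has); (6,3,has); (6,4,has); (6,4,hask); (7,0,has); (7,3,has); (7,4,has); (7,4,hask); (13,0,has); (13,10,has); (13,12,has); (14,2,has); (14,10,has); (14,11,has); (15,3,has); (15,11,has); (15,12,has); (16,10,has); (16,11,has); (16,12,has)
step 2: rule r1; match: 0->13, 1->0, 2->10, 3->12; deleted nodes 13; deleted edges (13,0,has); (13,10,has); (13,12,has); added nodes 17, 18, 19, 20, 21, 22, 23; added edges (20,0,has); (20,17,has); (20,19,has); (21,10,has); (21,17,has); (21,18,has); (22,12,has); (22,18,has); (22,19,has); (23,17,has); (23,18,has); (23,19,has); result: nodes: 0:pt, 1:pt, 2:pt, 3:pt, 4:pt, 6:F, 7:F, 10:pt, 11:pt, 12:pt, 14:F, 15:F, 16:F, 17:pt, 18:pt, 19:pt, 20:F, 21:F, 22:F, 23:F edges: (6,2,has); (6,3,has); (6,4,has); (6,4,hask); (7,0,has); (7,3,has); (7,4,has); (7,4,hask); (14,2,has); (14,10,has); (14,11,has); (15,3,has); (15,11,has); (15,12,has); (16,10,has); (16,11,has); (16,12,has); (20,0,has); (20,17,has); (20,19,has); (21,10,has); (21,17,has); (21,18,has); (22,12,has); (22,18,has); (22,19,has); (23,17,has); (23,18,has); (23,19,has)
final:
nodes: 0:pt, 1:pt, 2:pt, 3:pt, 4:pt, 6:F, 7:F, 10:pt, 11:pt, 12:pt, 14:F, 15:F, 16:F, 17:pt, 18:pt, 19:pt, 20:F, 21:F, 22:F, 23:F
edges: (6,2,has); (6,3,has); (6,4,has); (6,4,hask); (7,0,has); (7,3,has); (7,4,has); (7,4,hask); (14,2,has); (14,10,has); (14,11,has); (15,3,has); (15,11,has); (15,12,has); (16,10,has); (16,11,has); (16,12,has); (20,0,has); (20,17,has); (20,19,has); (21,10,has); (21,17,has); (21,18,has); (22,12,has); (22,18,has); (22,19,has); (23,17,has); (23,18,has); (23,19,has)


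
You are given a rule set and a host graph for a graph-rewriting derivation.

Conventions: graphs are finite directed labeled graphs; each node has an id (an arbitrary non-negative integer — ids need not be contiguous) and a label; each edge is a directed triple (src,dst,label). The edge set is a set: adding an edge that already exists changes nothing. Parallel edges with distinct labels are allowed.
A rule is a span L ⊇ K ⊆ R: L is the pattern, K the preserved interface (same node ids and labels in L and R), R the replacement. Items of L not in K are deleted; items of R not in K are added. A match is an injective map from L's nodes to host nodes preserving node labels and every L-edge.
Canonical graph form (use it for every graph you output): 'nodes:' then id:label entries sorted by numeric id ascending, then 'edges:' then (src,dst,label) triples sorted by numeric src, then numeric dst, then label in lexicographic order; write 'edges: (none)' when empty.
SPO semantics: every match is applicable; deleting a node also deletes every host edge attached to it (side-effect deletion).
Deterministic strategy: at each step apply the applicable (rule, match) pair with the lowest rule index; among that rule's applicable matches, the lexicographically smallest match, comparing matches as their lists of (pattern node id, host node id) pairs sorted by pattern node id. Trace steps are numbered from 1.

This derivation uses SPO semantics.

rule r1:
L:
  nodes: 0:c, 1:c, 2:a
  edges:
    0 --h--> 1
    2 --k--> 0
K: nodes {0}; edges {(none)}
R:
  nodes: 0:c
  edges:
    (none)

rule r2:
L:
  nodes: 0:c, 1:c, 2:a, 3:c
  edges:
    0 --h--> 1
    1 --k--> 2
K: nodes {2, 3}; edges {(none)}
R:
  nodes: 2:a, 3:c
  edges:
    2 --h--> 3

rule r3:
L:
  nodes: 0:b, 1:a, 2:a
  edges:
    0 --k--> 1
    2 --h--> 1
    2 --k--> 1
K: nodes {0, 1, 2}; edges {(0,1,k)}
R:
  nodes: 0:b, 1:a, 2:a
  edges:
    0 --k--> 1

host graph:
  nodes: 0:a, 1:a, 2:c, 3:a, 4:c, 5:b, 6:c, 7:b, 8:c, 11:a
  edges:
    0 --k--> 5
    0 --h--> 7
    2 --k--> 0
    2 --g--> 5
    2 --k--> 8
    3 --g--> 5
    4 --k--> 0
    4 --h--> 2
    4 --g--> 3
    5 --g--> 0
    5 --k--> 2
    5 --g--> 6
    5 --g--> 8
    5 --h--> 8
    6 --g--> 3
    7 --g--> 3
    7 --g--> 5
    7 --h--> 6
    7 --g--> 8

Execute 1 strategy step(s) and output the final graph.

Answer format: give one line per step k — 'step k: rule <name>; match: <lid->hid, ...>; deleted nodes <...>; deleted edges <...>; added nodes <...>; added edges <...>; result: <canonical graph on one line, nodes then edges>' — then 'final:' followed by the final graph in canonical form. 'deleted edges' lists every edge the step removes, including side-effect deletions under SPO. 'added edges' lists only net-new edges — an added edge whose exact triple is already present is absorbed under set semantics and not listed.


step 1: rule r2; match: 0->4, 1->2, 2->0, 3->6; deleted nodes 2, 4; deleted edges (2,0,k); (2,5,g); (2,8,k); (4,0,k); (4,2,h); (4,3,g); (5,2,k); added nodes (none); added edges (0,6,h); result: nodes: 0:a, 1:a, 3:a, 5:b, 6:c, 7:b, 8:c, 11:a edges: (0,5,k); (0,6,h); (0,7,h); (3,5,g); (5,0,g); (5,6,g); (5,8,g); (5,8,h); (6,3,g); (7,3,g); (7,5,g); (7,6,h); (7,8,g)
final:
nodes: 0:a, 1:a, 3:a, 5:b, 6:c, 7:b, 8:c, 11:a
edges: (0,5,k); (0,6,h); (0,7,h); (3,5,g); (5,0,g); (5,6,g); (5,8,g); (5,8,h); (6,3,g); (7,3,g); (7,5,g); (7,6,h); (7,8,g)


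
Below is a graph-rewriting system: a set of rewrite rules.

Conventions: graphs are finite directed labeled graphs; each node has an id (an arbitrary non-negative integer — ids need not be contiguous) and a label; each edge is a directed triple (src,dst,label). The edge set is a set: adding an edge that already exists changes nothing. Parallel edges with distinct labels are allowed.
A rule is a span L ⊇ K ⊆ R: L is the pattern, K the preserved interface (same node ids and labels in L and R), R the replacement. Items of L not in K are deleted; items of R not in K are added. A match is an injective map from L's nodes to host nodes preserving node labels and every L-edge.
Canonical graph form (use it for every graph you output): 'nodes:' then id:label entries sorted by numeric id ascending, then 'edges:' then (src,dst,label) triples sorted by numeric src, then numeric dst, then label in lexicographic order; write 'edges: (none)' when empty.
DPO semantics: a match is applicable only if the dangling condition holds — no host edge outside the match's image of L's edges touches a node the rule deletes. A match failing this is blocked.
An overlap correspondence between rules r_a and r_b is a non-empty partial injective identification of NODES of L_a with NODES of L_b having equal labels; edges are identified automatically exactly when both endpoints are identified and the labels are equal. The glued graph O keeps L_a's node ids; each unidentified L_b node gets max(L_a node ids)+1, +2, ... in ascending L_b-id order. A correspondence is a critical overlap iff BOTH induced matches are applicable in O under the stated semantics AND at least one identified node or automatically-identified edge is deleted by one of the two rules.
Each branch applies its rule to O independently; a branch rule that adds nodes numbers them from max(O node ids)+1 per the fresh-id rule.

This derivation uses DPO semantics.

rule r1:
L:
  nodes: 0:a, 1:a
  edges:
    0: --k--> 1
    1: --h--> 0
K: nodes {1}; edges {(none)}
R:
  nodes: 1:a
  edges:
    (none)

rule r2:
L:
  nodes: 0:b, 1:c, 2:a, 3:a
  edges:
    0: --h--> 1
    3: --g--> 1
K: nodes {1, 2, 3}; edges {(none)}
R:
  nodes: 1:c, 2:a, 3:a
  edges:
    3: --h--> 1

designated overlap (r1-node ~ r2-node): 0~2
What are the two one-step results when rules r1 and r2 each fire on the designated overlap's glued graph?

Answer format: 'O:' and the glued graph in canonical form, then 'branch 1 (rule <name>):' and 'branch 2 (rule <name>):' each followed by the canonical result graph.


O:
nodes: 0:a, 1:a, 2:b, 3:c, 4:a
edges: (0,1,k); (1,0,h); (2,3,h); (4,3,g)
branch 1 (rule r1):
nodes: 1:a, 2:b, 3:c, 4:a
edges: (2,3,h); (4,3,g)
branch 2 (rule r2):
nodes: 0:a, 1:a, 3:c, 4:a
edges: (0,1,k); (1,0,h); (4,3,h)


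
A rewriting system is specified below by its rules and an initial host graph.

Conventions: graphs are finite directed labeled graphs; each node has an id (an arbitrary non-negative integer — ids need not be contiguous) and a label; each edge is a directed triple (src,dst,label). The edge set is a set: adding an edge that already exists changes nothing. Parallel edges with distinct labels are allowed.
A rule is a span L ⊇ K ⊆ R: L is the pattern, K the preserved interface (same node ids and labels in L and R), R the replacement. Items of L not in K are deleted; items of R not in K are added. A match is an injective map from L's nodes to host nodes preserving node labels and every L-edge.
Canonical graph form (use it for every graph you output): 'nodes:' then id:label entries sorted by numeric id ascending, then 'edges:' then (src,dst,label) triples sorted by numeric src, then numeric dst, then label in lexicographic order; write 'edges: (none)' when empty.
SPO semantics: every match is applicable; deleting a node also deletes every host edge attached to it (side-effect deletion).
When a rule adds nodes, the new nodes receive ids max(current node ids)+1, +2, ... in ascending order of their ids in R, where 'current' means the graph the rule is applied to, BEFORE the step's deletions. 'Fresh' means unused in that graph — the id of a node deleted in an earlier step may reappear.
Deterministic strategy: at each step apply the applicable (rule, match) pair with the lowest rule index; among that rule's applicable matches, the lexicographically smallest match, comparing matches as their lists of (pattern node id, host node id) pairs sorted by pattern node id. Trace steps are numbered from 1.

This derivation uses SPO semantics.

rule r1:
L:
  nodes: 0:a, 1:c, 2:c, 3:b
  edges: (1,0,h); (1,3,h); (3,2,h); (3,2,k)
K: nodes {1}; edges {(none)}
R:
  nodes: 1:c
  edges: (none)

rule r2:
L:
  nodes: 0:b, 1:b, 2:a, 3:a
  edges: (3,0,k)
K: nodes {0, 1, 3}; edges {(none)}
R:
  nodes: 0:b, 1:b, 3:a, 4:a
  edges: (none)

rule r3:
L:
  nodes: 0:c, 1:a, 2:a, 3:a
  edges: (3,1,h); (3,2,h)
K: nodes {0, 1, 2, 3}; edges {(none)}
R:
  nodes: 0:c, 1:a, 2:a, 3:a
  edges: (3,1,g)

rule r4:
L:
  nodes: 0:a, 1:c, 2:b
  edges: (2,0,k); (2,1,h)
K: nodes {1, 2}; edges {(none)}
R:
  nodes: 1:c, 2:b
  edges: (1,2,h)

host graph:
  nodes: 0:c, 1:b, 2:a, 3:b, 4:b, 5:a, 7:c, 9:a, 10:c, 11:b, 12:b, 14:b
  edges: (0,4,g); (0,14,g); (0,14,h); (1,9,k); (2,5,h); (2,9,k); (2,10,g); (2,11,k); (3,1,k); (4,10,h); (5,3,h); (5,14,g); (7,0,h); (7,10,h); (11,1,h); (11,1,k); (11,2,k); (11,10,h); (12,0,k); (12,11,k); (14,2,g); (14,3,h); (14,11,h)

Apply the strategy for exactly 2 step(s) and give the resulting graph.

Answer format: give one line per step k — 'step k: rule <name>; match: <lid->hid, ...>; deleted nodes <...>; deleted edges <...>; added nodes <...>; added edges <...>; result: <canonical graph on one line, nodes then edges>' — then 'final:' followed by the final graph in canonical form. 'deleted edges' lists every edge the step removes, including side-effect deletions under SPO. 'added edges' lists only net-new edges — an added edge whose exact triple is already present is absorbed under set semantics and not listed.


step 1: rule r2; match: 0->11, 1->1, 2->5, 3->2; deleted nodes 5; deleted edges (2,5,h); (2,11,k); (5,3,h); (5,14,g); added nodes 15; added edges (none); result: nodes: 0:c, 1:b, 2:a, 3:b, 4:b, 7:c, 9:a, 10:c, 11:b, 12:b, 14:b, 15:a edges: (0,4,g); (0,14,g); (0,14,h); (1,9,k); (2,9,k); (2,10,g); (3,1,k); (4,10,h); (7,0,h); (7,10,h); (11,1,h); (11,1,k); (11,2,k); (11,10,h); (12,0,k); (12,11,k); (14,2,g); (14,3,h); (14,11,h)
step 2: rule r4; match: 0->2, 1->10, 2->11; deleted nodes 2; deleted edges (2,9,k); (2,10,g); (11,2,k); (11,10,h); (14,2,g); added nodes (none); added edges (10,11,h); result: nodes: 0:c, 1:b, 3:b, 4:b, 7:c, 9:a, 10:c, 11:b, 12:b, 14:b, 15:a edges: (0,4,g); (0,14,g); (0,14,h); (1,9,k); (3,1,k); (4,10,h); (7,0,h); (7,10,h); (10,11,h); (11,1,h); (11,1,k); (12,0,k); (12,11,k); (14,3,h); (14,11,h)
final:
nodes: 0:c, 1:b, 3:b, 4:b, 7:c, 9:a, 10:c, 11:b, 12:b, 14:b, 15:a
edges: (0,4,g); (0,14,g); (0,14,h); (1,9,k); (3,1,k); (4,10,h); (7,0,h); (7,10,h); (10,11,h); (11,1,h); (11,1,k); (12,0,k); (12,11,k); (14,3,h); (14,11,h)
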